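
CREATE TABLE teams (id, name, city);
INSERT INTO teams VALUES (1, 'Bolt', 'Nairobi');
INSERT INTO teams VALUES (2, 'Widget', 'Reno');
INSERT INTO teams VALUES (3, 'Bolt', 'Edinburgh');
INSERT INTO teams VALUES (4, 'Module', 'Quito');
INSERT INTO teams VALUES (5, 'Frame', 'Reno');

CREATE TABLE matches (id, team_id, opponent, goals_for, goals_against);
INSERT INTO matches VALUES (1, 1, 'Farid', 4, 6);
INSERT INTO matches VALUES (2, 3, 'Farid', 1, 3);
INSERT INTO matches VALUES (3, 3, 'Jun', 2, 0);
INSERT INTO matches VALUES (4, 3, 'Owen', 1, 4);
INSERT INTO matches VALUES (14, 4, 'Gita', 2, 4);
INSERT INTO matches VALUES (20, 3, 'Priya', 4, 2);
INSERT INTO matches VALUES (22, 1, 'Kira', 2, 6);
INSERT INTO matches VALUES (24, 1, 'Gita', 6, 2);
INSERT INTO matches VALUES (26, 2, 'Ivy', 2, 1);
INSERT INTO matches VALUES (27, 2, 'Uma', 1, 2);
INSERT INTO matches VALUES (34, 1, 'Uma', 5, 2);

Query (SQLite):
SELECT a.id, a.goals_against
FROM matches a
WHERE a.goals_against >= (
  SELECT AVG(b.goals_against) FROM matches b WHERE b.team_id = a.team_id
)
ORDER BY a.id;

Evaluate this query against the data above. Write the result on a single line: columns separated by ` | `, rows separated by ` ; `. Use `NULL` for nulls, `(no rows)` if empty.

1 | 6 ; 2 | 3 ; 4 | 4 ; 14 | 4 ; 22 | 6 ; 27 | 2

For each matches row a, compute AVG(goals_against) over rows sharing a.team_id.
Keep row a if a.goals_against >= that per-group AVG.
  team_id=1: AVG(goals_against) = 4.0
  team_id=2: AVG(goals_against) = 1.5
  team_id=3: AVG(goals_against) = 2.25
  team_id=4: AVG(goals_against) = 4.0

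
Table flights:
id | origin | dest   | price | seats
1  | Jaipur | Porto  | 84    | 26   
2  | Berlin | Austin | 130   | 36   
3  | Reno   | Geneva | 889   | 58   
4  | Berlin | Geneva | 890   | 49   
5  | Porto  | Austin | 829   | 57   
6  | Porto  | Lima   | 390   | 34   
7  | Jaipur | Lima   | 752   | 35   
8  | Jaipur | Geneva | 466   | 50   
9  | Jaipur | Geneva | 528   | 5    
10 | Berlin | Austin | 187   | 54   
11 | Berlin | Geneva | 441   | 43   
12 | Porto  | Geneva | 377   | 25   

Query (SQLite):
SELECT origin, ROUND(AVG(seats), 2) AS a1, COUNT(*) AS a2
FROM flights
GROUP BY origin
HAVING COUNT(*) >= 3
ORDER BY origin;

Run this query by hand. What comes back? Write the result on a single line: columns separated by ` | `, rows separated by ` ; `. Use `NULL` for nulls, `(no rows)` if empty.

Group flights by origin.
Per group compute: ROUND(AVG(seats), 2), COUNT(*).
HAVING: drop groups with fewer than 3 rows.
  Berlin: ids {2, 4, 10, 11} → ROUND(AVG(seats), 2)=45.5, COUNT(*)=4
  Jaipur: ids {1, 7, 8, 9} → ROUND(AVG(seats), 2)=29, COUNT(*)=4
  Porto: ids {5, 6, 12} → ROUND(AVG(seats), 2)=38.67, COUNT(*)=3
  Reno: ids {3} → ROUND(AVG(seats), 2)=58, COUNT(*)=1

Berlin | 45.5 | 4 ; Jaipur | 29 | 4 ; Porto | 38.67 | 3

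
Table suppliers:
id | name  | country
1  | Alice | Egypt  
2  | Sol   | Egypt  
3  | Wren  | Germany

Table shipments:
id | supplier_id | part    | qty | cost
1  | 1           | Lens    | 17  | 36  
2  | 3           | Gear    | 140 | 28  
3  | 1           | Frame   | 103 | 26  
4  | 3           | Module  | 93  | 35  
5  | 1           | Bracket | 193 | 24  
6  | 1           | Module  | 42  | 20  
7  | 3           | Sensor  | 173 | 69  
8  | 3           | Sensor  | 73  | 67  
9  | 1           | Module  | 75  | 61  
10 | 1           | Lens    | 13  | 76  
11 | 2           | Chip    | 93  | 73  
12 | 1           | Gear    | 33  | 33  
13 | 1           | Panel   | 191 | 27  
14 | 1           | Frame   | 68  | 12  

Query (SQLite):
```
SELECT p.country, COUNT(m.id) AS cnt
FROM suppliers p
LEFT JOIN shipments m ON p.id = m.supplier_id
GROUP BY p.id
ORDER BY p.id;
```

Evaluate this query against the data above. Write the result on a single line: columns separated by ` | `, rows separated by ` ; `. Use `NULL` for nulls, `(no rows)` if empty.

Egypt | 9 ; Egypt | 1 ; Germany | 4

LEFT JOIN keeps every suppliers row; unmatched ones get NULL for shipments columns.
Group by suppliers.id and compute COUNT(m.id). COUNT(col) of an all-NULL group is 0.
  1: ids {1, 3, 5, 6, 9, 10, 12, 13, 14} → COUNT(m.id)=9
  2: ids {11} → COUNT(m.id)=1
  3: ids {2, 4, 7, 8} → COUNT(m.id)=4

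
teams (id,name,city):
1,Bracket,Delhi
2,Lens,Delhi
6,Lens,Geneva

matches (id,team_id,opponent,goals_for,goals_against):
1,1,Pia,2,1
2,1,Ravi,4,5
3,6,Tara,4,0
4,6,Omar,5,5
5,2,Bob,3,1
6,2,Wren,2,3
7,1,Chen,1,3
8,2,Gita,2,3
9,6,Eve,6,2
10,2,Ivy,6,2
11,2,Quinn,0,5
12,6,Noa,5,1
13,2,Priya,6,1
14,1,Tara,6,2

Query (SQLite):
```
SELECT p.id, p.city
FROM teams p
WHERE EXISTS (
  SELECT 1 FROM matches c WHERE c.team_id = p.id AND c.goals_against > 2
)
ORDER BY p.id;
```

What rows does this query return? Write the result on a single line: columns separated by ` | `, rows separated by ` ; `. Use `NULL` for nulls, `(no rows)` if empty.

For each teams row, check whether any matches with matching team_id has goals_against > 2.
Keep rows where that is true.

1 | Delhi ; 2 | Delhi ; 6 | Geneva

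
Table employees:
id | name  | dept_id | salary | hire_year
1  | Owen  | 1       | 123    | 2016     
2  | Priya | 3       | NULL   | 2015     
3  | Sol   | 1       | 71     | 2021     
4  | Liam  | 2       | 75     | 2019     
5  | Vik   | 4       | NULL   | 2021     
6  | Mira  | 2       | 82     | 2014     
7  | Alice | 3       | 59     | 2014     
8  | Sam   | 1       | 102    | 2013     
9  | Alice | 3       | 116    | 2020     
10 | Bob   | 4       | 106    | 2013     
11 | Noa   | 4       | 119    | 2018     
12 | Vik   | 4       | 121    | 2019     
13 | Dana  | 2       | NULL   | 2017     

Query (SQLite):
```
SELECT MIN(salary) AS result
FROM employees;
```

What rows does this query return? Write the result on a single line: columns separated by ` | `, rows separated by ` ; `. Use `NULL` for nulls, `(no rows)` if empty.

59

All salary values: [123, NULL, 71, 75, NULL, 82, 59, 102, 116, 106, 119, 121, NULL].
MIN of non-NULL values = 59.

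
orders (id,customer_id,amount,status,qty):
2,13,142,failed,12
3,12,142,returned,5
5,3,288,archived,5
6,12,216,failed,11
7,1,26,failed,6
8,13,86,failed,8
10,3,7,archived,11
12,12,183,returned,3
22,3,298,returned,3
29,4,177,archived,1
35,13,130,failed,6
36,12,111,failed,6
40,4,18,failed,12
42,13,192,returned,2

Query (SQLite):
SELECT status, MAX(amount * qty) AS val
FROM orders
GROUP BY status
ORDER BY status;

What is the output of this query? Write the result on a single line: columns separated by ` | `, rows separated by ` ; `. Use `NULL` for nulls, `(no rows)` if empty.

For each row compute amount * qty.
Group by status; take MAX of the expression per group.
  archived: ids {5, 10, 29} → MAX(amount * qty)=1440
  failed: ids {2, 6, 7, 8, 35, 36, 40} → MAX(amount * qty)=2376
  returned: ids {3, 12, 22, 42} → MAX(amount * qty)=894

archived | 1440 ; failed | 2376 ; returned | 894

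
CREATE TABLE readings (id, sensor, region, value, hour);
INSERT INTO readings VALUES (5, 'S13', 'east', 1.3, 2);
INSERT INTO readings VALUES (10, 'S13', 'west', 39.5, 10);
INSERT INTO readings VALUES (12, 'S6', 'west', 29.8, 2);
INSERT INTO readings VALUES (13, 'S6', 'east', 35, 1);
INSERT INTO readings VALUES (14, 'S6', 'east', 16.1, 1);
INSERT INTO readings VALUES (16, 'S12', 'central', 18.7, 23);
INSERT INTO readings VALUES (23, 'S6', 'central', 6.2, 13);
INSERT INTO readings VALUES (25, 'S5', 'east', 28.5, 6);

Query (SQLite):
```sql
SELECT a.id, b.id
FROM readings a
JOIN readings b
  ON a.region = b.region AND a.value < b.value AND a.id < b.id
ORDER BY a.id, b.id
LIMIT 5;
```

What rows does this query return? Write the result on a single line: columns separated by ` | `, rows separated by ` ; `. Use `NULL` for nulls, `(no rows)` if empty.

5 | 13 ; 5 | 14 ; 5 | 25 ; 14 | 25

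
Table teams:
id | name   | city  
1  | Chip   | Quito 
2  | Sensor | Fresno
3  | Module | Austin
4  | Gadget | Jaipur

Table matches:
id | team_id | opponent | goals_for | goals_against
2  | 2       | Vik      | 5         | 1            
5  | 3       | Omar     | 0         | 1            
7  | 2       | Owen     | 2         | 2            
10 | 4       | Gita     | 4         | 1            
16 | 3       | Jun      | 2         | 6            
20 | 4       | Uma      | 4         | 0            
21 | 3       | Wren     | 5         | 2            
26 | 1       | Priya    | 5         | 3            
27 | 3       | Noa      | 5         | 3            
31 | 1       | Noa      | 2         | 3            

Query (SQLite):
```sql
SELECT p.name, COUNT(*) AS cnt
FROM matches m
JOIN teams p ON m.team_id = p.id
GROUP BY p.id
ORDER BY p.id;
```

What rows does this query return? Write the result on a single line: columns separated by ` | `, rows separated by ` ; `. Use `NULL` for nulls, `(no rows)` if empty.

Join each matches row to its teams via team_id.
Group joined rows by teams.id; compute COUNT(*) per group.
  1: ids {26, 31} → COUNT(*)=2
  2: ids {2, 7} → COUNT(*)=2
  3: ids {5, 16, 21, 27} → COUNT(*)=4
  4: ids {10, 20} → COUNT(*)=2

Chip | 2 ; Sensor | 2 ; Module | 4 ; Gadget | 2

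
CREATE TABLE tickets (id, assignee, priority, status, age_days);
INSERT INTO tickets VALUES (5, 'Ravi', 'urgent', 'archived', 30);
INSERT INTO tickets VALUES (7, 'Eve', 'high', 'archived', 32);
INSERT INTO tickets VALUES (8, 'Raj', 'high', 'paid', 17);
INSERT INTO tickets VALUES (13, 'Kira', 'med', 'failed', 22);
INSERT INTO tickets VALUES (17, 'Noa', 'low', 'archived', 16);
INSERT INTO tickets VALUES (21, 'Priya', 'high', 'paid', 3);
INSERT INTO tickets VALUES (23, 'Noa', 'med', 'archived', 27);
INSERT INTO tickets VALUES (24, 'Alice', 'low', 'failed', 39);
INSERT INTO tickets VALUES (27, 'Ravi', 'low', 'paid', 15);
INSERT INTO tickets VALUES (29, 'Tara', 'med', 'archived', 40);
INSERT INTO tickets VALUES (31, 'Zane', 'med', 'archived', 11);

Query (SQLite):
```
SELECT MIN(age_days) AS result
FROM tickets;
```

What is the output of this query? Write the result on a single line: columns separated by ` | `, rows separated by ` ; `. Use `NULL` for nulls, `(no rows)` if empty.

All age_days values: [30, 32, 17, 22, 16, 3, 27, 39, 15, 40, 11].
MIN of non-NULL values = 3.

3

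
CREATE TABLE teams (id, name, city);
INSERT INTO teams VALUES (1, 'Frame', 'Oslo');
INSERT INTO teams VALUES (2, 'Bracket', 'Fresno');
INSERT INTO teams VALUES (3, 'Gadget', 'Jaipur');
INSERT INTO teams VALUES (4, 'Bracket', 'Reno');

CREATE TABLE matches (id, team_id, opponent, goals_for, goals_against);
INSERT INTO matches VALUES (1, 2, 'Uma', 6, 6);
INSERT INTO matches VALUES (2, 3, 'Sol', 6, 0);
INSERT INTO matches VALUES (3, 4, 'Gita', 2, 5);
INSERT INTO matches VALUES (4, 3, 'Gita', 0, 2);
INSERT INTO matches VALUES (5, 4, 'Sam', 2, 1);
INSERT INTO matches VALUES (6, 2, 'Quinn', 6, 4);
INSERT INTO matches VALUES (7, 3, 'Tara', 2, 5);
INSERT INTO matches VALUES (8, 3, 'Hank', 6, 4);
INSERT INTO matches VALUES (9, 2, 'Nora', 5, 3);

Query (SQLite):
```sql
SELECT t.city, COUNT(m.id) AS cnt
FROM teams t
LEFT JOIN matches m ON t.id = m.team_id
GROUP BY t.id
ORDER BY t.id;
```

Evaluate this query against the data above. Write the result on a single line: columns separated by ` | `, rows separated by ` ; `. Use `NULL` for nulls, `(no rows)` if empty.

LEFT JOIN keeps every teams row; unmatched ones get NULL for matches columns.
Group by teams.id and compute COUNT(m.id). COUNT(col) of an all-NULL group is 0.
  1: ids {—} → COUNT(m.id)=0
  2: ids {1, 6, 9} → COUNT(m.id)=3
  3: ids {2, 4, 7, 8} → COUNT(m.id)=4
  4: ids {3, 5} → COUNT(m.id)=2

Oslo | 0 ; Fresno | 3 ; Jaipur | 4 ; Reno | 2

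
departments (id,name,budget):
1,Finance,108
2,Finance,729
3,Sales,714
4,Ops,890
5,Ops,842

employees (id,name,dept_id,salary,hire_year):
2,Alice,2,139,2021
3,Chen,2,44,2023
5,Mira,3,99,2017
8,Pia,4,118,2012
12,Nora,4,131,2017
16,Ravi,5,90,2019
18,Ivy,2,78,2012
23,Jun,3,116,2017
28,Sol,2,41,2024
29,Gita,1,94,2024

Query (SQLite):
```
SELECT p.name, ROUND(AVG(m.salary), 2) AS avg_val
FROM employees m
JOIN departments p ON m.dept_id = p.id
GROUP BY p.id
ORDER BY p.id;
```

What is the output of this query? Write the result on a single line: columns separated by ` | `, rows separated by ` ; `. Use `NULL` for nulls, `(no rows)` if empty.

Finance | 94 ; Finance | 75.5 ; Sales | 107.5 ; Ops | 124.5 ; Ops | 90

Join each employees row to its departments via dept_id.
Group joined rows by departments.id; compute ROUND(AVG(m.salary), 2) per group.
  1: ids {29} → ROUND(AVG(m.salary), 2)=94
  2: ids {2, 3, 18, 28} → ROUND(AVG(m.salary), 2)=75.5
  3: ids {5, 23} → ROUND(AVG(m.salary), 2)=107.5
  4: ids {8, 12} → ROUND(AVG(m.salary), 2)=124.5
  5: ids {16} → ROUND(AVG(m.salary), 2)=90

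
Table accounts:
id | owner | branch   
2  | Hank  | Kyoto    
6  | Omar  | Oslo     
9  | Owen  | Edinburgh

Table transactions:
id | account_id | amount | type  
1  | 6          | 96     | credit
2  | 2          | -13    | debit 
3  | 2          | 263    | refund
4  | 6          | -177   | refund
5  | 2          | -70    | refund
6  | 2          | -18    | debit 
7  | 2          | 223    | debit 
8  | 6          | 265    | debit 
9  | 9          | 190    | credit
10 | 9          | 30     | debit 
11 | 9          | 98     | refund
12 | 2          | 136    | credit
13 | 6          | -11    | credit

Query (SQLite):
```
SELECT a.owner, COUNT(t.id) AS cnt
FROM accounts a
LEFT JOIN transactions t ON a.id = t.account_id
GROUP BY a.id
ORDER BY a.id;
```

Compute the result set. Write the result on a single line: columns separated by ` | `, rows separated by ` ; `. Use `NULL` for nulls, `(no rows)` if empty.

LEFT JOIN keeps every accounts row; unmatched ones get NULL for transactions columns.
Group by accounts.id and compute COUNT(t.id). COUNT(col) of an all-NULL group is 0.
  2: ids {2, 3, 5, 6, 7, 12} → COUNT(t.id)=6
  6: ids {1, 4, 8, 13} → COUNT(t.id)=4
  9: ids {9, 10, 11} → COUNT(t.id)=3

Hank | 6 ; Omar | 4 ; Owen | 3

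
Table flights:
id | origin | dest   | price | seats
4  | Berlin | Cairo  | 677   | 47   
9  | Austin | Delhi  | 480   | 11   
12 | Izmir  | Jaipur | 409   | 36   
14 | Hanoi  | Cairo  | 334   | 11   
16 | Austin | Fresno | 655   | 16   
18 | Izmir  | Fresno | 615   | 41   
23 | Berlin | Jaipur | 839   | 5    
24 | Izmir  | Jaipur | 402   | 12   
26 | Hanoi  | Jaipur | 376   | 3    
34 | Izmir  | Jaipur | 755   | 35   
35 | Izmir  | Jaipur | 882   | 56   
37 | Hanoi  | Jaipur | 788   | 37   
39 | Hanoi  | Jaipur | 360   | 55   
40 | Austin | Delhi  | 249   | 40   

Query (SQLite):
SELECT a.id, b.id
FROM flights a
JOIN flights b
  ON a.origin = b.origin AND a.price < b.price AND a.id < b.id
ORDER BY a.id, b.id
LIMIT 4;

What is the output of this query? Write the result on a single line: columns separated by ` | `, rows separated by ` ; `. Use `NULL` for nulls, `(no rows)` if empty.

Pairs (a,b) with same origin, a.price < b.price, a.id < b.id.
origin groups: Austin:{9,16,40} Berlin:{4,23} Hanoi:{14,26,37,39} Izmir:{12,18,24,34,35}
Ordered by (a.id, b.id); first 4.

4 | 23 ; 9 | 16 ; 12 | 18 ; 12 | 34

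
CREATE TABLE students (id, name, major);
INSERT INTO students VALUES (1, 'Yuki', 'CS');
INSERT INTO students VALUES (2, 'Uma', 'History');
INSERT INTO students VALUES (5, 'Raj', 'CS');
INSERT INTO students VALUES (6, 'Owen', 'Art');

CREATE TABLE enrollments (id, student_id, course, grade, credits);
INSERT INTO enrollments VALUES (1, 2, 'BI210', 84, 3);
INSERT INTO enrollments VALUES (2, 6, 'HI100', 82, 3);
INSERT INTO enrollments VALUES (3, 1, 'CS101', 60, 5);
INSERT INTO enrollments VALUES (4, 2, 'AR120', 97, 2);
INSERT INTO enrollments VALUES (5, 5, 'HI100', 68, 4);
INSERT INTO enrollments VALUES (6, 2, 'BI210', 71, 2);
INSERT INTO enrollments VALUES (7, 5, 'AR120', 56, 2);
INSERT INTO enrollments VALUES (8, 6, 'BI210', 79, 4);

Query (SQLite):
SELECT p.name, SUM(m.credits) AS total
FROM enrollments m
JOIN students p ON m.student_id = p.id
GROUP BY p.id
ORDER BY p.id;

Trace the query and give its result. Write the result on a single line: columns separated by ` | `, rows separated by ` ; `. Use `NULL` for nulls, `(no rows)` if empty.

Yuki | 5 ; Uma | 7 ; Raj | 6 ; Owen | 7

Join each enrollments row to its students via student_id.
Group joined rows by students.id; compute SUM(m.credits) per group.
  1: ids {3} → SUM(m.credits)=5
  2: ids {1, 4, 6} → SUM(m.credits)=7
  5: ids {5, 7} → SUM(m.credits)=6
  6: ids {2, 8} → SUM(m.credits)=7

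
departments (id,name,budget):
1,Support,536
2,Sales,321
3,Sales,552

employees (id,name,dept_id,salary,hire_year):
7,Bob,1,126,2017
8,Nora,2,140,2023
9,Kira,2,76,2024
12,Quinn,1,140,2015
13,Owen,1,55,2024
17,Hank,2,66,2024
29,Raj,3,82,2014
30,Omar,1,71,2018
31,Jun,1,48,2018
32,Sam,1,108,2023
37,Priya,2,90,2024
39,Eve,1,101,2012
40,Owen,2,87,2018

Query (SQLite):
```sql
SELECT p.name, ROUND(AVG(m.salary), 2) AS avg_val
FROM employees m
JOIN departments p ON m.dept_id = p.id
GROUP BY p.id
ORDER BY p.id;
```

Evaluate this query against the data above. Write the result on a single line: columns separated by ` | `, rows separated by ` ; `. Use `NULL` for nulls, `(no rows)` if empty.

Join each employees row to its departments via dept_id.
Group joined rows by departments.id; compute ROUND(AVG(m.salary), 2) per group.
  1: ids {7, 12, 13, 30, 31, 32, 39} → ROUND(AVG(m.salary), 2)=92.71
  2: ids {8, 9, 17, 37, 40} → ROUND(AVG(m.salary), 2)=91.8
  3: ids {29} → ROUND(AVG(m.salary), 2)=82

Support | 92.71 ; Sales | 91.8 ; Sales | 82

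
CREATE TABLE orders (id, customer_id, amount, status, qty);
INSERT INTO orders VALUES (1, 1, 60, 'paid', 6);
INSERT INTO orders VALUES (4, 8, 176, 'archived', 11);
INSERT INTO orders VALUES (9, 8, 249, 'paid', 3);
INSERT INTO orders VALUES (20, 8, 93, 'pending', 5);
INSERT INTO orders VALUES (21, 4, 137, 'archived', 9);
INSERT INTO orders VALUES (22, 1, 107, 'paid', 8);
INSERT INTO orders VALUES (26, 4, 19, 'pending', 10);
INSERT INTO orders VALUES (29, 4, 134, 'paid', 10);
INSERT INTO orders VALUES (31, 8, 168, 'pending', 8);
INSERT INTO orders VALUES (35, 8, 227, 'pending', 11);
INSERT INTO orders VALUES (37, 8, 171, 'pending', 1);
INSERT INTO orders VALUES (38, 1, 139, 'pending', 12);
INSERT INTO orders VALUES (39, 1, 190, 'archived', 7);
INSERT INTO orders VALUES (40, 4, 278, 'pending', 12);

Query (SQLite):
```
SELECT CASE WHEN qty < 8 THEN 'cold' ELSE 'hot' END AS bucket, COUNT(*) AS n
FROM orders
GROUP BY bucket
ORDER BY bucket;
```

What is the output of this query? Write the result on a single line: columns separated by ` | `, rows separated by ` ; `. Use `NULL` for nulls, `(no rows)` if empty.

cold | 5 ; hot | 9

Bucket rows by qty < 8 → 'cold' else 'hot'; count each bucket.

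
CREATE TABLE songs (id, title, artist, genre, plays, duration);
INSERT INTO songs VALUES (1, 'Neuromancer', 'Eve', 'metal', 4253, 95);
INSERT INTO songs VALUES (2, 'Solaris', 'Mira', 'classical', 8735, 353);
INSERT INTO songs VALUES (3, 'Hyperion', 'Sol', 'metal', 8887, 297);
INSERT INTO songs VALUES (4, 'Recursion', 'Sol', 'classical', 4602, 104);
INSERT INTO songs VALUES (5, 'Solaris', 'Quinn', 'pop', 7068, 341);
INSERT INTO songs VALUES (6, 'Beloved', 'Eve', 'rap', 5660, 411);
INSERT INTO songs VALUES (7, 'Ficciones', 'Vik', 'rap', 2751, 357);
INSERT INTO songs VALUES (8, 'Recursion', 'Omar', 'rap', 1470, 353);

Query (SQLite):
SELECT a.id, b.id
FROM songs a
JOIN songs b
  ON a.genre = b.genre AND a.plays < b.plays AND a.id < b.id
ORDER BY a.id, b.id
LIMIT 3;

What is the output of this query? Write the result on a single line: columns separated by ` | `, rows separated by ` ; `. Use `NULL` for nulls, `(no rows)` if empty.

Pairs (a,b) with same genre, a.plays < b.plays, a.id < b.id.
genre groups: classical:{2,4} metal:{1,3} pop:{5} rap:{6,7,8}
Ordered by (a.id, b.id); first 3.

1 | 3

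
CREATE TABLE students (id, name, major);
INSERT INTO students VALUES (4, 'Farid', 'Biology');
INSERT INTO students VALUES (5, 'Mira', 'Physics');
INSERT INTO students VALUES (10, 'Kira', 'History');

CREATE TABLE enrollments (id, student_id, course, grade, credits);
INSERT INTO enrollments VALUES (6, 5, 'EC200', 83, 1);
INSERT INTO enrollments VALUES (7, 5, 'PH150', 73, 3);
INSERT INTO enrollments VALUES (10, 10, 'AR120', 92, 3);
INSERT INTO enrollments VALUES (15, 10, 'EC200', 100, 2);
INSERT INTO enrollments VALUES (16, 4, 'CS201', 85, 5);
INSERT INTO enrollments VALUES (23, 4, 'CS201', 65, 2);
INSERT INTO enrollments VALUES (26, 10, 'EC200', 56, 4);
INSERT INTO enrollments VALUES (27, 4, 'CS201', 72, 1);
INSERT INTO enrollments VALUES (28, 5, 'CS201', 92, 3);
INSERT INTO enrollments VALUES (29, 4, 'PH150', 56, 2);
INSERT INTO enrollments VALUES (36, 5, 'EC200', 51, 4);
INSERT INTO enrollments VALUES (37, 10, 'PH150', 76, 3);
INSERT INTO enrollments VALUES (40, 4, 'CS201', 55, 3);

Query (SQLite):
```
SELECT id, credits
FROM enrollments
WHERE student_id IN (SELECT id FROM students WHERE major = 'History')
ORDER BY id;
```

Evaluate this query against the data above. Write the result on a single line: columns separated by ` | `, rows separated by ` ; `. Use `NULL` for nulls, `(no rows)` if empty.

10 | 3 ; 15 | 2 ; 26 | 4 ; 37 | 3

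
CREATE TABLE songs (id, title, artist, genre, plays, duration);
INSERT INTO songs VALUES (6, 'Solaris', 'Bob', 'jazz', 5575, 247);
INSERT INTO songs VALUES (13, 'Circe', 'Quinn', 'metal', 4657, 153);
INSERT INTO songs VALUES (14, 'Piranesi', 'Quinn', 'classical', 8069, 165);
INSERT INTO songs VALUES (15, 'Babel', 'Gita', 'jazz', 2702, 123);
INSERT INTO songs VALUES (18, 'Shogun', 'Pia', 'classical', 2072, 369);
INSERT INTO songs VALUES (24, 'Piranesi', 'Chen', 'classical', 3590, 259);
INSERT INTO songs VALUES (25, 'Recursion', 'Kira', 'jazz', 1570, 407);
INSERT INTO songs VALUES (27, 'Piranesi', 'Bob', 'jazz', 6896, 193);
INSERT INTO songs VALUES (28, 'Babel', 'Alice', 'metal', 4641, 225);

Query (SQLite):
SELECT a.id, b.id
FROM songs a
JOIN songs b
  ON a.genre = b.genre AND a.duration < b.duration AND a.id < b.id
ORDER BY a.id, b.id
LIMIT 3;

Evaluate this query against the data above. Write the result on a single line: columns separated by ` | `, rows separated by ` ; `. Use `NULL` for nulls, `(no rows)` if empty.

6 | 25 ; 13 | 28 ; 14 | 18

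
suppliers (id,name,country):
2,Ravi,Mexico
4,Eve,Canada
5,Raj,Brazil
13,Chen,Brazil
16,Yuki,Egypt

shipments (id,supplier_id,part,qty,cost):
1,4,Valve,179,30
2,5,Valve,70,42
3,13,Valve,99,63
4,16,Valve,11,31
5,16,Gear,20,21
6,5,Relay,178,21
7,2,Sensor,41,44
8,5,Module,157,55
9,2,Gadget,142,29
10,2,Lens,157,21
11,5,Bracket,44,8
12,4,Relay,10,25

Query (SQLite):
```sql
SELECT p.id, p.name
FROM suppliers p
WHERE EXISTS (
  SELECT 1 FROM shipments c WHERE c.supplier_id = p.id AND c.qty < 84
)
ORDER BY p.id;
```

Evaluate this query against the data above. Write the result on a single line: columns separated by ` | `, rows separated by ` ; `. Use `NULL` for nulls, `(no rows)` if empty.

For each suppliers row, check whether any shipments with matching supplier_id has qty < 84.
Keep rows where that is true.

2 | Ravi ; 4 | Eve ; 5 | Raj ; 16 | Yuki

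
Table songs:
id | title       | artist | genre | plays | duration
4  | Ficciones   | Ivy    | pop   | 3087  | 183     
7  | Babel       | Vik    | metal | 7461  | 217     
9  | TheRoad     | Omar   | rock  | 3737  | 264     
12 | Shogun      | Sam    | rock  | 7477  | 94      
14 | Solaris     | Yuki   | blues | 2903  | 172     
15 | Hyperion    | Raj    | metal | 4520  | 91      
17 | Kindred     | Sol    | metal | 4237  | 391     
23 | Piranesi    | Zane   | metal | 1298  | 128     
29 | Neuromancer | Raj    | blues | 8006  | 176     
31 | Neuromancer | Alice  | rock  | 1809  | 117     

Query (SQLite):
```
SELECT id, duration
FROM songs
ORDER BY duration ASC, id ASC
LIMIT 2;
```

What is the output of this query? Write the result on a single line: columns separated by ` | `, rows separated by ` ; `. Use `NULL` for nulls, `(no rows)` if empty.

15 | 91 ; 12 | 94

Sort by duration asc, tiebreak id asc: (91, id=15), (94, id=12), (117, id=31), (128, id=23), (172, id=14) …. Take first 2.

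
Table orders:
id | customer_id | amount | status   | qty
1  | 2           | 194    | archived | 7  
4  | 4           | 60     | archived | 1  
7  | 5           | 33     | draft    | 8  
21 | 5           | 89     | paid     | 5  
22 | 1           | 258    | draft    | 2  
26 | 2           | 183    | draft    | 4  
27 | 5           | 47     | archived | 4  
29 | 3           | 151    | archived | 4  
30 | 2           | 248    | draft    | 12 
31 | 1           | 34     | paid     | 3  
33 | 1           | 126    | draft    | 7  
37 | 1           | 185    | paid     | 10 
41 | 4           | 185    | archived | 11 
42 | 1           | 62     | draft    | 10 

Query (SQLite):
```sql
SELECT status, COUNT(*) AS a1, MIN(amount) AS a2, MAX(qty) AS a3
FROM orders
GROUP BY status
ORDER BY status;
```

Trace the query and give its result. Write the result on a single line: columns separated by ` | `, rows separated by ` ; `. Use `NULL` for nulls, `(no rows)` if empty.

archived | 5 | 47 | 11 ; draft | 6 | 33 | 12 ; paid | 3 | 34 | 10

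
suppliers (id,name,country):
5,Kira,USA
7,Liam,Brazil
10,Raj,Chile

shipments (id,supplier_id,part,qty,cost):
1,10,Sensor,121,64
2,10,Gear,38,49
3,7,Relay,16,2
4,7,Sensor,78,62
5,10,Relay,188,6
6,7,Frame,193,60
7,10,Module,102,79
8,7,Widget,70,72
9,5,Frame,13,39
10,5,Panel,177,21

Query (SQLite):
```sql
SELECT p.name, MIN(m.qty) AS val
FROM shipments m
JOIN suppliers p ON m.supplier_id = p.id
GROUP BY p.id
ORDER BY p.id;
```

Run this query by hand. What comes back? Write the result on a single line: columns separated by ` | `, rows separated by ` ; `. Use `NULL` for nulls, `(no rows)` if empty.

Kira | 13 ; Liam | 16 ; Raj | 38

Join each shipments row to its suppliers via supplier_id.
Group joined rows by suppliers.id; compute MIN(m.qty) per group.
  5: ids {9, 10} → MIN(m.qty)=13
  7: ids {3, 4, 6, 8} → MIN(m.qty)=16
  10: ids {1, 2, 5, 7} → MIN(m.qty)=38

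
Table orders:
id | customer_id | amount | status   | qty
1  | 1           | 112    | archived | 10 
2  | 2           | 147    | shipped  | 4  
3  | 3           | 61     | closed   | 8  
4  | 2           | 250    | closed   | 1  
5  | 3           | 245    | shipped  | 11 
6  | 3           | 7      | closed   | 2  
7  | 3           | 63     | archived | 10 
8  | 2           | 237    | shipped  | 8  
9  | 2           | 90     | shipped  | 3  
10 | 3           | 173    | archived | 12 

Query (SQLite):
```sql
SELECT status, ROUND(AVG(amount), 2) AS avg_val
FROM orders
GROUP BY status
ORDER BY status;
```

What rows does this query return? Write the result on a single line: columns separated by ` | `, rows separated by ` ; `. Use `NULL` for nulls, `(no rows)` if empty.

Partition orders by status; compute ROUND(AVG(amount), 2) within each group.
  archived: ids {1, 7, 10} → ROUND(AVG(amount), 2)=116
  closed: ids {3, 4, 6} → ROUND(AVG(amount), 2)=106
  shipped: ids {2, 5, 8, 9} → ROUND(AVG(amount), 2)=179.75

archived | 116 ; closed | 106 ; shipped | 179.75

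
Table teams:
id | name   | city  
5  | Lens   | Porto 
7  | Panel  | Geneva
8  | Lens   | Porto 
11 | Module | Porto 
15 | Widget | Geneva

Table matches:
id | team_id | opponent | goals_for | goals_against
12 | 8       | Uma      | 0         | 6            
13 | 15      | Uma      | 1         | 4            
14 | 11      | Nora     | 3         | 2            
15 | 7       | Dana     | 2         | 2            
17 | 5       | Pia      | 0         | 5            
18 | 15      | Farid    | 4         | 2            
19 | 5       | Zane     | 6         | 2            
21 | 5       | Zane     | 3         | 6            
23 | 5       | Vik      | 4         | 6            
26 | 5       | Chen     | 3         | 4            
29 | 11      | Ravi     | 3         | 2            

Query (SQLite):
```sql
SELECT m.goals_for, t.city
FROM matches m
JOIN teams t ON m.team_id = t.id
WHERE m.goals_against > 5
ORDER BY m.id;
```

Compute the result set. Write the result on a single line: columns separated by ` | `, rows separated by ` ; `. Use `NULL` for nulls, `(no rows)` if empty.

0 | Porto ; 3 | Porto ; 4 | Porto

Each matches row matches the teams row where team_id = teams.id.
Then keep rows with m.goals_against > 5.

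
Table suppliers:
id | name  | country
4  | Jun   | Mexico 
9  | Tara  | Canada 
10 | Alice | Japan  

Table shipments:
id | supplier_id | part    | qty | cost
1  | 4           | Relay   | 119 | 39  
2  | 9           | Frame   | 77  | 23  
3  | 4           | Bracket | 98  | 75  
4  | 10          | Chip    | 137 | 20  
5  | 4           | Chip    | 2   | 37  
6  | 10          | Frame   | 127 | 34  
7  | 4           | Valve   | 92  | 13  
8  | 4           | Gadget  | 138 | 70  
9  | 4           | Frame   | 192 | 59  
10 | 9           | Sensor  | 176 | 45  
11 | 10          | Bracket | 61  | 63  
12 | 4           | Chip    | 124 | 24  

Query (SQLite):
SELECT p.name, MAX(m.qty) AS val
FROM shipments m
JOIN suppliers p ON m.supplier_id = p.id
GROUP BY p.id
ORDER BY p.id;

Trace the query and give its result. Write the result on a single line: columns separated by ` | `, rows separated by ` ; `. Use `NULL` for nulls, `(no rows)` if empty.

Jun | 192 ; Tara | 176 ; Alice | 137

Join each shipments row to its suppliers via supplier_id.
Group joined rows by suppliers.id; compute MAX(m.qty) per group.
  4: ids {1, 3, 5, 7, 8, 9, 12} → MAX(m.qty)=192
  9: ids {2, 10} → MAX(m.qty)=176
  10: ids {4, 6, 11} → MAX(m.qty)=137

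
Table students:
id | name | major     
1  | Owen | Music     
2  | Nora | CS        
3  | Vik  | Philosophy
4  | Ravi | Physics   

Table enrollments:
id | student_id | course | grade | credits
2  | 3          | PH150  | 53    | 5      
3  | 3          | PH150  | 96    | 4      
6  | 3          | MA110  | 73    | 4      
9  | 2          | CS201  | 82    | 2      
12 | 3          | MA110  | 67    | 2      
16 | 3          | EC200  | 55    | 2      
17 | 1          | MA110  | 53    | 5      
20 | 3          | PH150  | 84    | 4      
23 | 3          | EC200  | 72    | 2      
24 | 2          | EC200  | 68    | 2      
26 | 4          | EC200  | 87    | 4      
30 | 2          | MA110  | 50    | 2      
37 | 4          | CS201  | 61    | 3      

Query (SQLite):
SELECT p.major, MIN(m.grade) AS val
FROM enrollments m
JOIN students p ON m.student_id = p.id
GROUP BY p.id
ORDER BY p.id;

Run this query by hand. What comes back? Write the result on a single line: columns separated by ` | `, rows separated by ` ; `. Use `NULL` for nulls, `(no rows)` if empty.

Music | 53 ; CS | 50 ; Philosophy | 53 ; Physics | 61

Join each enrollments row to its students via student_id.
Group joined rows by students.id; compute MIN(m.grade) per group.
  1: ids {17} → MIN(m.grade)=53
  2: ids {9, 24, 30} → MIN(m.grade)=50
  3: ids {2, 3, 6, 12, 16, 20, 23} → MIN(m.grade)=53
  4: ids {26, 37} → MIN(m.grade)=61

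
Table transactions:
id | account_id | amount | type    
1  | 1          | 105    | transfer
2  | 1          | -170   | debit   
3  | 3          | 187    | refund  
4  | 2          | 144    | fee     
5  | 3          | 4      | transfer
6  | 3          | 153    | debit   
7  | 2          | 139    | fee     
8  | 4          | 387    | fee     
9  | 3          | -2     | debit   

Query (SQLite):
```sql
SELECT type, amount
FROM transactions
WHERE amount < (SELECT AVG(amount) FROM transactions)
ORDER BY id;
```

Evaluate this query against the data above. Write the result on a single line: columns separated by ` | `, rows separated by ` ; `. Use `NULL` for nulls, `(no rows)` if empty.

transfer | 105 ; debit | -170 ; transfer | 4 ; debit | -2

Scalar subquery: AVG(amount) over all transactions rows = 105.222222 (≈; comparison uses full precision).
Keep rows where amount < that value.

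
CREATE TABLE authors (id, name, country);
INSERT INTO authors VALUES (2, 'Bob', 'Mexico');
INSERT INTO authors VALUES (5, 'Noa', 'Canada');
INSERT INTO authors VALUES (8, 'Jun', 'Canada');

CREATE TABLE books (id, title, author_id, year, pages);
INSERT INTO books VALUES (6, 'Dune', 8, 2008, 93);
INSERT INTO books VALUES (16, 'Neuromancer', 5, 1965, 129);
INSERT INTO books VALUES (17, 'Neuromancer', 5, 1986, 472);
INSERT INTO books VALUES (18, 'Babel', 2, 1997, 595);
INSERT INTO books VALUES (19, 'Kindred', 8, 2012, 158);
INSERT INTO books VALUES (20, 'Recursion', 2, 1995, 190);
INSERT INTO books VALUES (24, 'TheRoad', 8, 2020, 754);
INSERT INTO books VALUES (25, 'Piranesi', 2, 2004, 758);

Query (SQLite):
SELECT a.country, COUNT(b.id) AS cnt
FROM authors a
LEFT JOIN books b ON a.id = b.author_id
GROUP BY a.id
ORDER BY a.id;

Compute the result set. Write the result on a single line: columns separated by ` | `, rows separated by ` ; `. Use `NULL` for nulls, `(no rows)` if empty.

Mexico | 3 ; Canada | 2 ; Canada | 3

LEFT JOIN keeps every authors row; unmatched ones get NULL for books columns.
Group by authors.id and compute COUNT(b.id). COUNT(col) of an all-NULL group is 0.
  2: ids {18, 20, 25} → COUNT(b.id)=3
  5: ids {16, 17} → COUNT(b.id)=2
  8: ids {6, 19, 24} → COUNT(b.id)=3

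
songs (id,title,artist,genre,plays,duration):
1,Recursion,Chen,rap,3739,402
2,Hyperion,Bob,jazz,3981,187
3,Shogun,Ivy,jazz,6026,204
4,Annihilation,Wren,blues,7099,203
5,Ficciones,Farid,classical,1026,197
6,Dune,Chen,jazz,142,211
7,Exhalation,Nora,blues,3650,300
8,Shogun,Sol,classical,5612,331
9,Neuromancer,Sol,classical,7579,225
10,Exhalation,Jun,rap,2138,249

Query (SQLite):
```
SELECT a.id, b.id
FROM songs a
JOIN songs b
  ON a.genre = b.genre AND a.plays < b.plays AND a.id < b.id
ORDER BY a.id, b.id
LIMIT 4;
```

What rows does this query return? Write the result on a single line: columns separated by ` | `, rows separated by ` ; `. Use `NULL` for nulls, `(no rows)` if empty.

Pairs (a,b) with same genre, a.plays < b.plays, a.id < b.id.
genre groups: blues:{4,7} classical:{5,8,9} jazz:{2,3,6} rap:{1,10}
Ordered by (a.id, b.id); first 4.

2 | 3 ; 5 | 8 ; 5 | 9 ; 8 | 9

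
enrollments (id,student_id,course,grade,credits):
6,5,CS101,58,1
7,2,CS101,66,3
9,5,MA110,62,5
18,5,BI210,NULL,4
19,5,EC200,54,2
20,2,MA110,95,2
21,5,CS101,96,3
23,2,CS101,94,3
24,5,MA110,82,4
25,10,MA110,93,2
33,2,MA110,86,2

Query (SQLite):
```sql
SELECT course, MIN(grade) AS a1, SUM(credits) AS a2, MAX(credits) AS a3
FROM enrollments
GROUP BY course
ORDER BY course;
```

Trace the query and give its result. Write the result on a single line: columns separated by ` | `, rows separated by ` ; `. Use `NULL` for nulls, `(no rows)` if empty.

Group enrollments by course.
Per group compute: MIN(grade), SUM(credits), MAX(credits).
  BI210: ids {18} → MIN(grade)=NULL, SUM(credits)=4, MAX(credits)=4
  CS101: ids {6, 7, 21, 23} → MIN(grade)=58, SUM(credits)=10, MAX(credits)=3
  EC200: ids {19} → MIN(grade)=54, SUM(credits)=2, MAX(credits)=2
  MA110: ids {9, 20, 24, 25, 33} → MIN(grade)=62, SUM(credits)=15, MAX(credits)=5

BI210 | NULL | 4 | 4 ; CS101 | 58 | 10 | 3 ; EC200 | 54 | 2 | 2 ; MA110 | 62 | 15 | 5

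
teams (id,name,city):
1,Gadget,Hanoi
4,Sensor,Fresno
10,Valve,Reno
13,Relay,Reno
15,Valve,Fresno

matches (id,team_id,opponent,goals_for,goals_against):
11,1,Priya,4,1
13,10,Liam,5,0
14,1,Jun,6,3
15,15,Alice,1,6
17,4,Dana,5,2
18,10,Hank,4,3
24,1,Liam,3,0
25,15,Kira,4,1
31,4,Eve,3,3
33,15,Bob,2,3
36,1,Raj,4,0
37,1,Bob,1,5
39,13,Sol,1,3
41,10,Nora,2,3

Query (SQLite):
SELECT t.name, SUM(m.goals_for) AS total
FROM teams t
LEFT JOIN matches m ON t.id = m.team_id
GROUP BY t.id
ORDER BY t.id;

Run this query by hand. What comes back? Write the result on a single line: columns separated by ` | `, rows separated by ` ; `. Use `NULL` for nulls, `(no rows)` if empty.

LEFT JOIN keeps every teams row; unmatched ones get NULL for matches columns.
Group by teams.id and compute SUM(m.goals_for). SUM over an all-NULL group is NULL.
  1: ids {11, 14, 24, 36, 37} → SUM(m.goals_for)=18
  4: ids {17, 31} → SUM(m.goals_for)=8
  10: ids {13, 18, 41} → SUM(m.goals_for)=11
  13: ids {39} → SUM(m.goals_for)=1
  15: ids {15, 25, 33} → SUM(m.goals_for)=7

Gadget | 18 ; Sensor | 8 ; Valve | 11 ; Relay | 1 ; Valve | 7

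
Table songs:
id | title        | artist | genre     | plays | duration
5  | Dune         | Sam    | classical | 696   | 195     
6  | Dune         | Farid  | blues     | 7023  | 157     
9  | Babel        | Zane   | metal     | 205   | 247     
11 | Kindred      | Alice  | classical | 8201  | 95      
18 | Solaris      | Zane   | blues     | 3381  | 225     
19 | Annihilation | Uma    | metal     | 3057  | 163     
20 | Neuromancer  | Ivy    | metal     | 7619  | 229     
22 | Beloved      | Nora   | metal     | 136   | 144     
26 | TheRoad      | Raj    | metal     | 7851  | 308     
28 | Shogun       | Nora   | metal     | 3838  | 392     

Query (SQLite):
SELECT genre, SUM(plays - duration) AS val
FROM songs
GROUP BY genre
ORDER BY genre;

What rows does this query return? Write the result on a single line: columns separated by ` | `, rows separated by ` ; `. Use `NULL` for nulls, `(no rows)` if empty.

blues | 10022 ; classical | 8607 ; metal | 21223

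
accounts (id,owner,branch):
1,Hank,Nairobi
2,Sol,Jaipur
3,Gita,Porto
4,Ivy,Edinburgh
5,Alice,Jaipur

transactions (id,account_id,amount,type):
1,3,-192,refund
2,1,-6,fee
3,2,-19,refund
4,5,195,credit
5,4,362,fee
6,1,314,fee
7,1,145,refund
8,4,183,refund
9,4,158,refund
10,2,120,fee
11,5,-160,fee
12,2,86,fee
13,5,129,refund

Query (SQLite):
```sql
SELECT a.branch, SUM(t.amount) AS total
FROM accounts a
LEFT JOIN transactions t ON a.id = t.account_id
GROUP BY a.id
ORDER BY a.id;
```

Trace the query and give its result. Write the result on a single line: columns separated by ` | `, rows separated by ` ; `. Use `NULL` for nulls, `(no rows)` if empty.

Nairobi | 453 ; Jaipur | 187 ; Porto | -192 ; Edinburgh | 703 ; Jaipur | 164

LEFT JOIN keeps every accounts row; unmatched ones get NULL for transactions columns.
Group by accounts.id and compute SUM(t.amount). SUM over an all-NULL group is NULL.
  1: ids {2, 6, 7} → SUM(t.amount)=453
  2: ids {3, 10, 12} → SUM(t.amount)=187
  3: ids {1} → SUM(t.amount)=-192
  4: ids {5, 8, 9} → SUM(t.amount)=703
  5: ids {4, 11, 13} → SUM(t.amount)=164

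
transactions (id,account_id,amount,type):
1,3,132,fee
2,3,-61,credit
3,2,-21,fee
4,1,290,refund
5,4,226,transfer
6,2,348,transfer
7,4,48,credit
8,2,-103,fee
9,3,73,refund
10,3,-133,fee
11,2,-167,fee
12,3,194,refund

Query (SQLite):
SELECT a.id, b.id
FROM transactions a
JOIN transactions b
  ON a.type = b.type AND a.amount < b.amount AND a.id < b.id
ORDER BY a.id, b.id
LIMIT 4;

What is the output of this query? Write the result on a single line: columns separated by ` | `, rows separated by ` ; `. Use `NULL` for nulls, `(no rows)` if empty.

2 | 7 ; 5 | 6 ; 9 | 12

Pairs (a,b) with same type, a.amount < b.amount, a.id < b.id.
type groups: credit:{2,7} fee:{1,3,8,10,11} refund:{4,9,12} transfer:{5,6}
Ordered by (a.id, b.id); first 4.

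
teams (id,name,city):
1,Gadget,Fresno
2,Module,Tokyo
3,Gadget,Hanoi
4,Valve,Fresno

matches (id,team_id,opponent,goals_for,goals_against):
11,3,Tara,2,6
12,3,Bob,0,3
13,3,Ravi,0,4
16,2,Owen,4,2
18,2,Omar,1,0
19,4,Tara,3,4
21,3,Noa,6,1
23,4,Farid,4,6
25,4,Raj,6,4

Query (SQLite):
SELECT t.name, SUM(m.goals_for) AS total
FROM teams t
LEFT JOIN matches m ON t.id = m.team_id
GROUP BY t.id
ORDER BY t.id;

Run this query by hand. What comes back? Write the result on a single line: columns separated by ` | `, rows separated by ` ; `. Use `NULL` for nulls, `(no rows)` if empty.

Gadget | NULL ; Module | 5 ; Gadget | 8 ; Valve | 13

LEFT JOIN keeps every teams row; unmatched ones get NULL for matches columns.
Group by teams.id and compute SUM(m.goals_for). SUM over an all-NULL group is NULL.
  1: ids {—} → SUM(m.goals_for)=NULL
  2: ids {16, 18} → SUM(m.goals_for)=5
  3: ids {11, 12, 13, 21} → SUM(m.goals_for)=8
  4: ids {19, 23, 25} → SUM(m.goals_for)=13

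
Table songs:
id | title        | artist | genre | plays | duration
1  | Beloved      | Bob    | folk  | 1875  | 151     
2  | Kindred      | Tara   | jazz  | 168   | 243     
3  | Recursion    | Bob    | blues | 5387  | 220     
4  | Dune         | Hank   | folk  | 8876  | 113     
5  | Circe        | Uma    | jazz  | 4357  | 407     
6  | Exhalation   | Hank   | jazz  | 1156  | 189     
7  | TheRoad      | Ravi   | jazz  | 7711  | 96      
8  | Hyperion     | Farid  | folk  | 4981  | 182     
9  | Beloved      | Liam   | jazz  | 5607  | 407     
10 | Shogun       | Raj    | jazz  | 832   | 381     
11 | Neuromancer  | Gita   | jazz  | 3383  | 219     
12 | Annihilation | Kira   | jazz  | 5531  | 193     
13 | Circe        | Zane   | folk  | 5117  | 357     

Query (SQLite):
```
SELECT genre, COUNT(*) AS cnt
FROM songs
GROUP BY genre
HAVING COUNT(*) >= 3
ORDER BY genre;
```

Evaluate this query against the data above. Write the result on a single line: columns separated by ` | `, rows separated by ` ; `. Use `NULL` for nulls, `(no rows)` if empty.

Partition songs by genre; compute COUNT(*) within each group.
HAVING: keep groups with count ≥ 3.
  blues: ids {3} → COUNT(*)=1
  folk: ids {1, 4, 8, 13} → COUNT(*)=4
  jazz: ids {2, 5, 6, 7, 9, 10, 11, 12} → COUNT(*)=8

folk | 4 ; jazz | 8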